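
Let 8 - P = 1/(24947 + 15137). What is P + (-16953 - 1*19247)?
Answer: -1450720129/40084 ≈ -36192.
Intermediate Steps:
P = 320671/40084 (P = 8 - 1/(24947 + 15137) = 8 - 1/40084 = 320671/40084 ≈ 8.0000)
P + (-16953 - 1*19247) = 320671/40084 + (-16953 - 1*19247) = 320671/40084 + (-16953 - 19247) = 320671/40084 - 36200 = -1450720129/40084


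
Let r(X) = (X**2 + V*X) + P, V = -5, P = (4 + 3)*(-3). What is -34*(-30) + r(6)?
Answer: 1005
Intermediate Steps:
P = -21 (P = 7*(-3) = -21)
r(X) = -21 + X**2 - 5*X (r(X) = (X**2 - 5*X) - 21 = -21 + X**2 - 5*X)
-34*(-30) + r(6) = -34*(-30) + (-21 + 6**2 - 5*6) = 1020 + (-21 + 36 - 30) = 1020 - 15 = 1005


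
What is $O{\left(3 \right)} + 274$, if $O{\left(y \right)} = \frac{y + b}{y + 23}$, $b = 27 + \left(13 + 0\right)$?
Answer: $\frac{7167}{26} \approx 275.65$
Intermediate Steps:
$b = 40$ ($b = 27 + 13 = 40$)
$O{\left(y \right)} = \frac{40 + y}{23 + y}$ ($O{\left(y \right)} = \frac{y + 40}{y + 23} = \frac{40 + y}{23 + y}$)
$O{\left(3 \right)} + 274 = \frac{40 + 3}{23 + 3} + 274 = \frac{1}{26} \cdot 43 + 274 = \frac{43}{26} + 274 = \frac{7167}{26}$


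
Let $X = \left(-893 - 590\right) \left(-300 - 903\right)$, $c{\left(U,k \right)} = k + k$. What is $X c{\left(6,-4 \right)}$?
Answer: $-14272392$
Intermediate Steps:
$c{\left(U,k \right)} = 2 k$
$X = 1784049$ ($X = \left(-1483\right) \left(-1203\right) = 1784049$)
$X c{\left(6,-4 \right)} = 1784049 \cdot 2 \left(-4\right) = 1784049 \left(-8\right) = -14272392$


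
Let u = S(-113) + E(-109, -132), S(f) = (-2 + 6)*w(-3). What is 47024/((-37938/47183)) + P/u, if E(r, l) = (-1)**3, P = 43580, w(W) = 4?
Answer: -351418476/6323 ≈ -55578.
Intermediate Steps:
E(r, l) = -1
S(f) = 16 (S(f) = (-2 + 6)*4 = 4*4 = 16)
u = 15 (u = 16 - 1 = 15)
47024/((-37938/47183)) + P/u = 47024/((-37938/47183)) + 43580/15 = 47024/((-37938*1/47183)) + 43580*(1/15) = 47024/(-37938/47183) + 8716/3 = 47024*(-47183/37938) + 8716/3 = -1109366696/18969 + 8716/3 = -351418476/6323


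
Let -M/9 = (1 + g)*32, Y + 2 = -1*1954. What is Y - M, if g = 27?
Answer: 6108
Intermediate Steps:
Y = -1956 (Y = -2 - 1*1954 = -2 - 1954 = -1956)
M = -8064 (M = -9*(1 + 27)*32 = -252*32 = -9*896 = -8064)
Y - M = -1956 - 1*(-8064) = -1956 + 8064 = 6108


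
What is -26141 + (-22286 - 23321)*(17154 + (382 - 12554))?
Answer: -227240215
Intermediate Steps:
-26141 + (-22286 - 23321)*(17154 + (382 - 12554)) = -26141 - 45607*(17154 - 12172) = -26141 - 45607*4982 = -26141 - 227214074 = -227240215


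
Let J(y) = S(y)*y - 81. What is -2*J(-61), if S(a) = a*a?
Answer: 454124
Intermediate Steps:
S(a) = a**2
J(y) = -81 + y**3 (J(y) = y**2*y - 81 = y**3 - 81 = -81 + y**3)
-2*J(-61) = -2*(-81 + (-61)**3) = -2*(-81 - 226981) = -2*(-227062) = 454124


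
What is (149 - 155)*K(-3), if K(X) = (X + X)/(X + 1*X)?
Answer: -6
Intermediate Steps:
K(X) = 1 (K(X) = (2*X)/(X + X) = (2*X)/((2*X)) = (2*X)*(1/(2*X)) = 1)
(149 - 155)*K(-3) = (149 - 155)*1 = -6*1 = -6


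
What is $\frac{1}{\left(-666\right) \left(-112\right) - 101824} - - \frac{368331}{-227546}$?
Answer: $- \frac{5015308669}{3098266336} \approx -1.6187$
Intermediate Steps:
$\frac{1}{\left(-666\right) \left(-112\right) - 101824} - - \frac{368331}{-227546} = \frac{1}{74592 - 101824} - \left(-368331\right) \left(- \frac{1}{227546}\right) = \frac{1}{-27232} - \frac{368331}{227546} = - \frac{1}{27232} - \frac{368331}{227546} = - \frac{5015308669}{3098266336}$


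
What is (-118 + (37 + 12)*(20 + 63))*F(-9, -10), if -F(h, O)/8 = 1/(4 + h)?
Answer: 31592/5 ≈ 6318.4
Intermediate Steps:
F(h, O) = -8/(4 + h)
(-118 + (37 + 12)*(20 + 63))*F(-9, -10) = (-118 + (37 + 12)*(20 + 63))*(-8/(4 - 9)) = (-118 + 49*83)*(-8/(-5)) = (-118 + 4067)*(-8*(-1/5)) = 3949*(8/5) = 31592/5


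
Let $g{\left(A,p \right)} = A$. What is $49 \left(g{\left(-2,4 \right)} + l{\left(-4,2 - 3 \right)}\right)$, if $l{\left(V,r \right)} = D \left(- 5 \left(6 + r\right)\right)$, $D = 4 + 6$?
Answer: $-12348$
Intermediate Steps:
$D = 10$
$l{\left(V,r \right)} = -300 - 50 r$ ($l{\left(V,r \right)} = 10 \left(- 5 \left(6 + r\right)\right) = 10 \left(-30 - 5 r\right) = -300 - 50 r$)
$49 \left(g{\left(-2,4 \right)} + l{\left(-4,2 - 3 \right)}\right) = 49 \left(-2 - \left(300 + 50 \left(2 - 3\right)\right)\right) = 49 \left(-2 - 250\right) = 49 \left(-252\right) = -12348$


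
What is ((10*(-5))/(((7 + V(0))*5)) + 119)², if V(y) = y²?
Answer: 677329/49 ≈ 13823.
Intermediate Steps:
((10*(-5))/(((7 + V(0))*5)) + 119)² = ((10*(-5))/(((7 + 0²)*5)) + 119)² = (-50*1/(5*(7 + 0)) + 119)² = (-50/(7*5) + 119)² = (-50/35 + 119)² = (-50*1/35 + 119)² = (-10/7 + 119)² = (823/7)² = 677329/49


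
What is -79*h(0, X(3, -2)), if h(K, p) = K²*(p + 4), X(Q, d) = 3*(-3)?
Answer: 0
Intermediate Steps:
X(Q, d) = -9
h(K, p) = K²*(4 + p)
-79*h(0, X(3, -2)) = -79*0²*(4 - 9) = -0*(-5) = -79*0 = 0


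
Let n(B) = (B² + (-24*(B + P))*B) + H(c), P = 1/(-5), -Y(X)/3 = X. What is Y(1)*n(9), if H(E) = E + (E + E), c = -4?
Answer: 27477/5 ≈ 5495.4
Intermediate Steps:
Y(X) = -3*X
H(E) = 3*E (H(E) = E + 2*E = 3*E)
P = -⅕ ≈ -0.20000
n(B) = -12 + B² + B*(24/5 - 24*B) (n(B) = (B² + (-24*(B - ⅕))*B) + 3*(-4) = (B² + (-24*(-⅕ + B))*B) - 12 = (B² + (24/5 - 24*B)*B) - 12 = (B² + B*(24/5 - 24*B)) - 12 = -12 + B² + B*(24/5 - 24*B))
Y(1)*n(9) = (-3*1)*(-12 - 23*9² + (24/5)*9) = -3*(-12 - 23*81 + 216/5) = -3*(-12 - 1863 + 216/5) = -3*(-9159/5) = 27477/5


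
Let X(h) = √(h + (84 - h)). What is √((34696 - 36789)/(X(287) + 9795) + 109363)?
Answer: √(1071208492 + 218726*√21)/√(9795 + 2*√21) ≈ 330.70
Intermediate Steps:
X(h) = 2*√21 (X(h) = √84 = 2*√21)
√((34696 - 36789)/(X(287) + 9795) + 109363) = √((34696 - 36789)/(2*√21 + 9795) + 109363) = √(-2093/(9795 + 2*√21) + 109363) = √(109363 - 2093/(9795 + 2*√21))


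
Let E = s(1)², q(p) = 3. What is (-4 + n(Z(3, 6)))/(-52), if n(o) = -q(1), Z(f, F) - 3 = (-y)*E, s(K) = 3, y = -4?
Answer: 7/52 ≈ 0.13462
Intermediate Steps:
E = 9 (E = 3² = 9)
Z(f, F) = 39 (Z(f, F) = 3 - 1*(-4)*9 = 3 + 4*9 = 3 + 36 = 39)
n(o) = -3 (n(o) = -1*3 = -3)
(-4 + n(Z(3, 6)))/(-52) = (-4 - 3)/(-52) = -7*(-1/52) = 7/52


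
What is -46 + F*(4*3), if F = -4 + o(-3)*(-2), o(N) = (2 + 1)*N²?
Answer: -742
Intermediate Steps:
o(N) = 3*N²
F = -58 (F = -4 + (3*(-3)²)*(-2) = -4 + (3*9)*(-2) = -4 + 27*(-2) = -4 - 54 = -58)
-46 + F*(4*3) = -46 - 232*3 = -46 - 58*12 = -46 - 696 = -742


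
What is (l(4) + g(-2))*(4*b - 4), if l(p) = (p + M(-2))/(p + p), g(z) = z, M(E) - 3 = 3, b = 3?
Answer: -6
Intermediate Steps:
M(E) = 6 (M(E) = 3 + 3 = 6)
l(p) = (6 + p)/(2*p) (l(p) = (p + 6)/(p + p) = (6 + p)/((2*p)) = (6 + p)*(1/(2*p)) = (6 + p)/(2*p))
(l(4) + g(-2))*(4*b - 4) = ((½)*(6 + 4)/4 - 2)*(4*3 - 4) = ((½)*(¼)*10 - 2)*(12 - 4) = (5/4 - 2)*8 = -¾*8 = -6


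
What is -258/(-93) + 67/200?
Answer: 19277/6200 ≈ 3.1092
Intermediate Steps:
-258/(-93) + 67/200 = -258*(-1/93) + 67*(1/200) = 86/31 + 67/200 = 19277/6200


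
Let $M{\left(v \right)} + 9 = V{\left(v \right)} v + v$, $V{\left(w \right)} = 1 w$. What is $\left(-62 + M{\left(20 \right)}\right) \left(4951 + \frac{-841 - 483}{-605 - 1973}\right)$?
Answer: $\frac{2227492849}{1289} \approx 1.7281 \cdot 10^{6}$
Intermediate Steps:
$V{\left(w \right)} = w$
$M{\left(v \right)} = -9 + v + v^{2}$ ($M{\left(v \right)} = -9 + \left(v v + v\right) = -9 + \left(v^{2} + v\right) = -9 + \left(v + v^{2}\right) = -9 + v + v^{2}$)
$\left(-62 + M{\left(20 \right)}\right) \left(4951 + \frac{-841 - 483}{-605 - 1973}\right) = \left(-62 + \left(-9 + 20 + 20^{2}\right)\right) \left(4951 + \frac{-841 - 483}{-605 - 1973}\right) = \left(-62 + \left(-9 + 20 + 400\right)\right) \left(4951 - \frac{1324}{-2578}\right) = \left(-62 + 411\right) \left(4951 - - \frac{662}{1289}\right) = 349 \left(4951 + \frac{662}{1289}\right) = 349 \cdot \frac{6382501}{1289} = \frac{2227492849}{1289}$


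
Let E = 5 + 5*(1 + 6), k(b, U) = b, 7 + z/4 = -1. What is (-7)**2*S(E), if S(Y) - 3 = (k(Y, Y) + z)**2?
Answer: 3283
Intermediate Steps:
z = -32 (z = -28 + 4*(-1) = -28 - 4 = -32)
E = 40 (E = 5 + 5*7 = 5 + 35 = 40)
S(Y) = 3 + (-32 + Y)**2 (S(Y) = 3 + (Y - 32)**2 = 3 + (-32 + Y)**2)
(-7)**2*S(E) = (-7)**2*(3 + (-32 + 40)**2) = 49*(3 + 8**2) = 49*(3 + 64) = 49*67 = 3283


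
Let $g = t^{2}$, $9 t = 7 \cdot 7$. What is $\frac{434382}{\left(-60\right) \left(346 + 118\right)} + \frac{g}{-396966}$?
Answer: $- \frac{1163941044151}{74597850720} \approx -15.603$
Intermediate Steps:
$t = \frac{49}{9}$ ($t = \frac{7 \cdot 7}{9} = \frac{1}{9} \cdot 49 = \frac{49}{9} \approx 5.4444$)
$g = \frac{2401}{81}$ ($g = \left(\frac{49}{9}\right)^{2} = \frac{2401}{81} \approx 29.642$)
$\frac{434382}{\left(-60\right) \left(346 + 118\right)} + \frac{g}{-396966} = \frac{434382}{\left(-60\right) \left(346 + 118\right)} + \frac{2401}{81 \left(-396966\right)} = \frac{434382}{\left(-60\right) 464} + \frac{2401}{81} \left(- \frac{1}{396966}\right) = \frac{434382}{-27840} - \frac{2401}{32154246} = 434382 \left(- \frac{1}{27840}\right) - \frac{2401}{32154246} = - \frac{72397}{4640} - \frac{2401}{32154246} = - \frac{1163941044151}{74597850720}$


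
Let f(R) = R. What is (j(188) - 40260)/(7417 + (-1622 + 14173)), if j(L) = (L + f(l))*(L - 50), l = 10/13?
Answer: -7697/10816 ≈ -0.71163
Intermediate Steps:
l = 10/13 (l = 10*(1/13) = 10/13 ≈ 0.76923)
j(L) = (-50 + L)*(10/13 + L) (j(L) = (L + 10/13)*(L - 50) = (10/13 + L)*(-50 + L) = (-50 + L)*(10/13 + L))
(j(188) - 40260)/(7417 + (-1622 + 14173)) = ((-500/13 + 188² - 640/13*188) - 40260)/(7417 + (-1622 + 14173)) = ((-500/13 + 35344 - 120320/13) - 40260)/(7417 + 12551) = (338652/13 - 40260)/19968 = -184728/13*1/19968 = -7697/10816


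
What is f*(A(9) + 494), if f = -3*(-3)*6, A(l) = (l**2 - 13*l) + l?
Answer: 25218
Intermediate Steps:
A(l) = l**2 - 12*l
f = 54 (f = 9*6 = 54)
f*(A(9) + 494) = 54*(9*(-12 + 9) + 494) = 54*(9*(-3) + 494) = 54*(-27 + 494) = 54*467 = 25218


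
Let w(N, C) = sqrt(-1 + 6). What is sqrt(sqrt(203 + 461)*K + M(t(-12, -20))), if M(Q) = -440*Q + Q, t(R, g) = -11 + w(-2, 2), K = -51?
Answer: sqrt(4829 - 439*sqrt(5) - 102*sqrt(166)) ≈ 50.331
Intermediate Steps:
w(N, C) = sqrt(5)
t(R, g) = -11 + sqrt(5)
M(Q) = -439*Q
sqrt(sqrt(203 + 461)*K + M(t(-12, -20))) = sqrt(sqrt(203 + 461)*(-51) - 439*(-11 + sqrt(5))) = sqrt(sqrt(664)*(-51) + (4829 - 439*sqrt(5))) = sqrt((2*sqrt(166))*(-51) + (4829 - 439*sqrt(5))) = sqrt(-102*sqrt(166) + (4829 - 439*sqrt(5))) = sqrt(4829 - 439*sqrt(5) - 102*sqrt(166))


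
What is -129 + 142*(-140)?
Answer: -20009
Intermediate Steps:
-129 + 142*(-140) = -129 - 19880 = -20009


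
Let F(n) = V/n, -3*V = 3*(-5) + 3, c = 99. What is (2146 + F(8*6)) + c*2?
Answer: 28129/12 ≈ 2344.1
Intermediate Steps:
V = 4 (V = -(3*(-5) + 3)/3 = -(-15 + 3)/3 = -1/3*(-12) = 4)
F(n) = 4/n
(2146 + F(8*6)) + c*2 = (2146 + 4/((8*6))) + 99*2 = (2146 + 4/48) + 198 = (2146 + 4*(1/48)) + 198 = (2146 + 1/12) + 198 = 25753/12 + 198 = 28129/12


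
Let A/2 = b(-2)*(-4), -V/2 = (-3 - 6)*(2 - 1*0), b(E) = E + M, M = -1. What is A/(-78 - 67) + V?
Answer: 5196/145 ≈ 35.834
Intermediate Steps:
b(E) = -1 + E (b(E) = E - 1 = -1 + E)
V = 36 (V = -2*(-3 - 6)*(2 - 1*0) = -(-18)*(2 + 0) = -(-18)*2 = -2*(-18) = 36)
A = 24 (A = 2*((-1 - 2)*(-4)) = 2*(-3*(-4)) = 2*12 = 24)
A/(-78 - 67) + V = 24/(-78 - 67) + 36 = 24/(-145) + 36 = -1/145*24 + 36 = -24/145 + 36 = 5196/145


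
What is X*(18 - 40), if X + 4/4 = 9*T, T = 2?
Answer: -374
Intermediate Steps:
X = 17 (X = -1 + 9*2 = -1 + 18 = 17)
X*(18 - 40) = 17*(18 - 40) = 17*(-22) = -374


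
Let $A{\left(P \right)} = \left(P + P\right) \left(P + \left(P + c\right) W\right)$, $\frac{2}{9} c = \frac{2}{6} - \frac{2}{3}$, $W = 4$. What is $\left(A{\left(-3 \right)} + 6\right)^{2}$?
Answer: $17424$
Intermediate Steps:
$c = - \frac{3}{2}$ ($c = \frac{9 \left(\frac{2}{6} - \frac{2}{3}\right)}{2} = \frac{9 \left(2 \cdot \frac{1}{6} - \frac{2}{3}\right)}{2} = \frac{9 \left(\frac{1}{3} - \frac{2}{3}\right)}{2} = \frac{9}{2} \left(- \frac{1}{3}\right) = - \frac{3}{2} \approx -1.5$)
$A{\left(P \right)} = 2 P \left(-6 + 5 P\right)$ ($A{\left(P \right)} = \left(P + P\right) \left(P + \left(P - \frac{3}{2}\right) 4\right) = 2 P \left(P + \left(- \frac{3}{2} + P\right) 4\right) = 2 P \left(P + \left(-6 + 4 P\right)\right) = 2 P \left(-6 + 5 P\right)$)
$\left(A{\left(-3 \right)} + 6\right)^{2} = \left(2 \left(-3\right) \left(-6 + 5 \left(-3\right)\right) + 6\right)^{2} = \left(2 \left(-3\right) \left(-6 - 15\right) + 6\right)^{2} = \left(2 \left(-3\right) \left(-21\right) + 6\right)^{2} = \left(126 + 6\right)^{2} = 132^{2} = 17424$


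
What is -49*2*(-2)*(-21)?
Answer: -4116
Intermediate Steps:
-49*2*(-2)*(-21) = -(-196)*(-21) = -49*84 = -4116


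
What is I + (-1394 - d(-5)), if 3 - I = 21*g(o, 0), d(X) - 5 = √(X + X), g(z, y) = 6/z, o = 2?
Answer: -1459 - I*√10 ≈ -1459.0 - 3.1623*I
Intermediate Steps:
d(X) = 5 + √2*√X (d(X) = 5 + √(X + X) = 5 + √(2*X) = 5 + √2*√X)
I = -60 (I = 3 - 21*6/2 = 3 - 21*6*(½) = 3 - 21*3 = 3 - 1*63 = 3 - 63 = -60)
I + (-1394 - d(-5)) = -60 + (-1394 - (5 + √2*√(-5))) = -60 + (-1394 - (5 + √2*(I*√5))) = -60 + (-1394 - (5 + I*√10)) = -60 + (-1394 + (-5 - I*√10)) = -60 + (-1399 - I*√10) = -1459 - I*√10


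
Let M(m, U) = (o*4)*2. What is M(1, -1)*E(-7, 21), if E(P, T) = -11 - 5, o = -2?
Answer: 256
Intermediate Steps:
M(m, U) = -16 (M(m, U) = -2*4*2 = -8*2 = -16)
E(P, T) = -16
M(1, -1)*E(-7, 21) = -16*(-16) = 256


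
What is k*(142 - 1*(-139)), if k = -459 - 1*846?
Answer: -366705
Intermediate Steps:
k = -1305 (k = -459 - 846 = -1305)
k*(142 - 1*(-139)) = -1305*(142 - 1*(-139)) = -1305*(142 + 139) = -1305*281 = -366705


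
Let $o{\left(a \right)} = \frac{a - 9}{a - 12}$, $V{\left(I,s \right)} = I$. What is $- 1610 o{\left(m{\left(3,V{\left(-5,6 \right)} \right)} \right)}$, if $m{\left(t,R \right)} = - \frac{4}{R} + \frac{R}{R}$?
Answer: $- \frac{19320}{17} \approx -1136.5$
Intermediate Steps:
$m{\left(t,R \right)} = 1 - \frac{4}{R}$ ($m{\left(t,R \right)} = - \frac{4}{R} + 1 = 1 - \frac{4}{R}$)
$o{\left(a \right)} = \frac{-9 + a}{-12 + a}$
$- 1610 o{\left(m{\left(3,V{\left(-5,6 \right)} \right)} \right)} = - 1610 \frac{-9 + \frac{-4 - 5}{-5}}{-12 + \frac{-4 - 5}{-5}} = - 1610 \frac{-9 - - \frac{9}{5}}{-12 - - \frac{9}{5}} = - 1610 \frac{-9 + \frac{9}{5}}{-12 + \frac{9}{5}} = - 1610 \frac{1}{- \frac{51}{5}} \left(- \frac{36}{5}\right) = - 1610 \left(\left(- \frac{5}{51}\right) \left(- \frac{36}{5}\right)\right) = \left(-1610\right) \frac{12}{17} = - \frac{19320}{17}$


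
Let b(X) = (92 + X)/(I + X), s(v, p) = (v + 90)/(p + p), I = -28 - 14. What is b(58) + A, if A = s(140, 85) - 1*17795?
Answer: -2418661/136 ≈ -17784.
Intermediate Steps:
I = -42
s(v, p) = (90 + v)/(2*p) (s(v, p) = (90 + v)/((2*p)) = (90 + v)*(1/(2*p)) = (90 + v)/(2*p))
A = -302492/17 (A = (1/2)*(90 + 140)/85 - 1*17795 = (1/2)*(1/85)*230 - 17795 = 23/17 - 17795 = -302492/17 ≈ -17794.)
b(X) = (92 + X)/(-42 + X)
b(58) + A = (92 + 58)/(-42 + 58) - 302492/17 = 150/16 - 302492/17 = (1/16)*150 - 302492/17 = 75/8 - 302492/17 = -2418661/136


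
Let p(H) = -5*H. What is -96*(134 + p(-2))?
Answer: -13824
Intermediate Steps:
-96*(134 + p(-2)) = -96*(134 - 5*(-2)) = -96*(134 + 10) = -96*144 = -13824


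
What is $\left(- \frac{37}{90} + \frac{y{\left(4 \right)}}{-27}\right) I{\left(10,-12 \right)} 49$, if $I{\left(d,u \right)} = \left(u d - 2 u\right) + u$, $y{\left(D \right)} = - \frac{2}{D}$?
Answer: $\frac{10388}{5} \approx 2077.6$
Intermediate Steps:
$I{\left(d,u \right)} = - u + d u$ ($I{\left(d,u \right)} = \left(d u - 2 u\right) + u = \left(- 2 u + d u\right) + u = - u + d u$)
$\left(- \frac{37}{90} + \frac{y{\left(4 \right)}}{-27}\right) I{\left(10,-12 \right)} 49 = \left(- \frac{37}{90} + \frac{\left(-2\right) \frac{1}{4}}{-27}\right) \left(- 12 \left(-1 + 10\right)\right) 49 = \left(\left(-37\right) \frac{1}{90} + \left(-2\right) \frac{1}{4} \left(- \frac{1}{27}\right)\right) \left(\left(-12\right) 9\right) 49 = \left(- \frac{37}{90} - - \frac{1}{54}\right) \left(-108\right) 49 = \left(- \frac{37}{90} + \frac{1}{54}\right) \left(-108\right) 49 = \left(- \frac{53}{135}\right) \left(-108\right) 49 = \frac{212}{5} \cdot 49 = \frac{10388}{5}$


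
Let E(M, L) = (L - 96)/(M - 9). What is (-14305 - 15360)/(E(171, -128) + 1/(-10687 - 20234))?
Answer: 24766329555/1154411 ≈ 21454.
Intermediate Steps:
E(M, L) = (-96 + L)/(-9 + M)
(-14305 - 15360)/(E(171, -128) + 1/(-10687 - 20234)) = (-14305 - 15360)/((-96 - 128)/(-9 + 171) + 1/(-10687 - 20234)) = -29665/(-224/162 + 1/(-30921)) = -29665/((1/162)*(-224) - 1/30921) = -29665/(-112/81 - 1/30921) = -29665/(-1154411/834867) = -29665*(-834867/1154411) = 24766329555/1154411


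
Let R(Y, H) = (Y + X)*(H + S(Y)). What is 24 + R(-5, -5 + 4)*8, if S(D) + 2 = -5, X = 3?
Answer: 152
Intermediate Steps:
S(D) = -7 (S(D) = -2 - 5 = -7)
R(Y, H) = (-7 + H)*(3 + Y) (R(Y, H) = (Y + 3)*(H - 7) = (3 + Y)*(-7 + H) = (-7 + H)*(3 + Y))
24 + R(-5, -5 + 4)*8 = 24 + (-21 - 7*(-5) + 3*(-5 + 4) + (-5 + 4)*(-5))*8 = 24 + (-21 + 35 + 3*(-1) - 1*(-5))*8 = 24 + (-21 + 35 - 3 + 5)*8 = 24 + 16*8 = 24 + 128 = 152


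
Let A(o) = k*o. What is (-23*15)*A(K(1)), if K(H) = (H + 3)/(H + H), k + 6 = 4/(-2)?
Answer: 5520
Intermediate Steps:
k = -8 (k = -6 + 4/(-2) = -6 + 4*(-½) = -6 - 2 = -8)
K(H) = (3 + H)/(2*H) (K(H) = (3 + H)/((2*H)) = (3 + H)*(1/(2*H)) = (3 + H)/(2*H))
A(o) = -8*o
(-23*15)*A(K(1)) = (-23*15)*(-4*(3 + 1)/1) = -(-2760)*(½)*1*4 = -(-2760)*2 = -345*(-16) = 5520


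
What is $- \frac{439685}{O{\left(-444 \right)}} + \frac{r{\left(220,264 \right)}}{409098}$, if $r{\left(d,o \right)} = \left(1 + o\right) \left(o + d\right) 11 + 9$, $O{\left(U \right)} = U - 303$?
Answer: $\frac{60309391091}{101865402} \approx 592.05$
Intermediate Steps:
$O{\left(U \right)} = -303 + U$
$r{\left(d,o \right)} = 9 + 11 \left(1 + o\right) \left(d + o\right)$ ($r{\left(d,o \right)} = \left(1 + o\right) \left(d + o\right) 11 + 9 = 11 \left(1 + o\right) \left(d + o\right) + 9 = 9 + 11 \left(1 + o\right) \left(d + o\right)$)
$- \frac{439685}{O{\left(-444 \right)}} + \frac{r{\left(220,264 \right)}}{409098} = - \frac{439685}{-303 - 444} + \frac{9 + 11 \cdot 220 + 11 \cdot 264 + 11 \cdot 264^{2} + 11 \cdot 220 \cdot 264}{409098} = - \frac{439685}{-747} + \left(9 + 2420 + 2904 + 11 \cdot 69696 + 638880\right) \frac{1}{409098} = \left(-439685\right) \left(- \frac{1}{747}\right) + \left(9 + 2420 + 2904 + 766656 + 638880\right) \frac{1}{409098} = \frac{439685}{747} + 1410869 \cdot \frac{1}{409098} = \frac{439685}{747} + \frac{1410869}{409098} = \frac{60309391091}{101865402}$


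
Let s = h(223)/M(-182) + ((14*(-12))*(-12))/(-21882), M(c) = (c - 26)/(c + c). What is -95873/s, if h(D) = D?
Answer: -199799332/813089 ≈ -245.73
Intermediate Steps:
M(c) = (-26 + c)/(2*c) (M(c) = (-26 + c)/((2*c)) = (-26 + c)*(1/(2*c)) = (-26 + c)/(2*c))
s = 813089/2084 (s = 223/(((1/2)*(-26 - 182)/(-182))) + ((14*(-12))*(-12))/(-21882) = 223/(((1/2)*(-1/182)*(-208))) - 168*(-12)*(-1/21882) = 223/(4/7) + 2016*(-1/21882) = 223*(7/4) - 48/521 = 1561/4 - 48/521 = 813089/2084 ≈ 390.16)
-95873/s = -95873/813089/2084 = -95873*2084/813089 = -199799332/813089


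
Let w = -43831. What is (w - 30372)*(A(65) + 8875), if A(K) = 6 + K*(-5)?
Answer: -634880868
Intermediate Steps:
A(K) = 6 - 5*K
(w - 30372)*(A(65) + 8875) = (-43831 - 30372)*((6 - 5*65) + 8875) = -74203*((6 - 325) + 8875) = -74203*(-319 + 8875) = -74203*8556 = -634880868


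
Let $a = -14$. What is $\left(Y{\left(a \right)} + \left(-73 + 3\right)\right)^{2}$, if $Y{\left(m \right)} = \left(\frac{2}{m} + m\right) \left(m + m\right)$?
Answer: $106276$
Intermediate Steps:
$Y{\left(m \right)} = 2 m \left(m + \frac{2}{m}\right)$ ($Y{\left(m \right)} = \left(m + \frac{2}{m}\right) 2 m = 2 m \left(m + \frac{2}{m}\right)$)
$\left(Y{\left(a \right)} + \left(-73 + 3\right)\right)^{2} = \left(\left(4 + 2 \left(-14\right)^{2}\right) + \left(-73 + 3\right)\right)^{2} = \left(\left(4 + 2 \cdot 196\right) - 70\right)^{2} = \left(\left(4 + 392\right) - 70\right)^{2} = \left(396 - 70\right)^{2} = 326^{2} = 106276$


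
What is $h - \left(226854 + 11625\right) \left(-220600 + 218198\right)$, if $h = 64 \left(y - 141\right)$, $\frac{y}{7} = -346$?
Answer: $572662526$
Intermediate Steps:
$y = -2422$ ($y = 7 \left(-346\right) = -2422$)
$h = -164032$ ($h = 64 \left(-2422 - 141\right) = 64 \left(-2563\right) = -164032$)
$h - \left(226854 + 11625\right) \left(-220600 + 218198\right) = -164032 - \left(226854 + 11625\right) \left(-220600 + 218198\right) = -164032 - 238479 \left(-2402\right) = -164032 - -572826558 = -164032 + 572826558 = 572662526$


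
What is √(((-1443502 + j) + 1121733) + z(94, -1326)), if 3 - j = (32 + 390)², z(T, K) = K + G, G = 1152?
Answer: 2*I*√125006 ≈ 707.12*I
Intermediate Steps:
z(T, K) = 1152 + K (z(T, K) = K + 1152 = 1152 + K)
j = -178081 (j = 3 - (32 + 390)² = 3 - 1*422² = 3 - 1*178084 = 3 - 178084 = -178081)
√(((-1443502 + j) + 1121733) + z(94, -1326)) = √(((-1443502 - 178081) + 1121733) + (1152 - 1326)) = √((-1621583 + 1121733) - 174) = √(-499850 - 174) = √(-500024) = 2*I*√125006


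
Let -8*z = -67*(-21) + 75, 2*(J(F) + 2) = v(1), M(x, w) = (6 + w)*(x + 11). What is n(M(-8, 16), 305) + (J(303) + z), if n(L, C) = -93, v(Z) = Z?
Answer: -1119/4 ≈ -279.75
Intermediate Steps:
M(x, w) = (6 + w)*(11 + x)
J(F) = -3/2 (J(F) = -2 + (½)*1 = -2 + ½ = -3/2)
z = -741/4 (z = -(-67*(-21) + 75)/8 = -(1407 + 75)/8 = -⅛*1482 = -741/4 ≈ -185.25)
n(M(-8, 16), 305) + (J(303) + z) = -93 + (-3/2 - 741/4) = -93 - 747/4 = -1119/4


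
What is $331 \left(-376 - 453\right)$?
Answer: $-274399$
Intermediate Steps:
$331 \left(-376 - 453\right) = 331 \left(-829\right) = -274399$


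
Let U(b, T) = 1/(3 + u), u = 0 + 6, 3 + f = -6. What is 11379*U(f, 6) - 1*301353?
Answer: -900266/3 ≈ -3.0009e+5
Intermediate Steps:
f = -9 (f = -3 - 6 = -9)
u = 6
U(b, T) = ⅑ (U(b, T) = 1/(3 + 6) = 1/9 = ⅑)
11379*U(f, 6) - 1*301353 = 11379*(⅑) - 1*301353 = 3793/3 - 301353 = -900266/3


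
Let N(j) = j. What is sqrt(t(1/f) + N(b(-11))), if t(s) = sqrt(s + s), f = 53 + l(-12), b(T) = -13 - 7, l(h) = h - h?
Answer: sqrt(-56180 + 53*sqrt(106))/53 ≈ 4.4504*I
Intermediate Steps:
l(h) = 0
b(T) = -20
f = 53 (f = 53 + 0 = 53)
t(s) = sqrt(2)*sqrt(s) (t(s) = sqrt(2*s) = sqrt(2)*sqrt(s))
sqrt(t(1/f) + N(b(-11))) = sqrt(sqrt(2)*sqrt(1/53) - 20) = sqrt(sqrt(2)*(sqrt(53)/53) - 20) = sqrt(sqrt(106)/53 - 20) = sqrt(-20 + sqrt(106)/53)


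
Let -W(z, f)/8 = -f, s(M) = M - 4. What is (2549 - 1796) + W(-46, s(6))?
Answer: 769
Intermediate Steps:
s(M) = -4 + M
W(z, f) = 8*f (W(z, f) = -(-8)*f = 8*f)
(2549 - 1796) + W(-46, s(6)) = (2549 - 1796) + 8*(-4 + 6) = 753 + 8*2 = 753 + 16 = 769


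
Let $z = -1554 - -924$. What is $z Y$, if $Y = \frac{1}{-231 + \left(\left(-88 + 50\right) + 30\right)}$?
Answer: $\frac{630}{239} \approx 2.636$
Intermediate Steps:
$z = -630$ ($z = -1554 + 924 = -630$)
$Y = - \frac{1}{239}$ ($Y = \frac{1}{-231 + \left(-38 + 30\right)} = \frac{1}{-231 - 8} = \frac{1}{-239} = - \frac{1}{239} \approx -0.0041841$)
$z Y = \left(-630\right) \left(- \frac{1}{239}\right) = \frac{630}{239}$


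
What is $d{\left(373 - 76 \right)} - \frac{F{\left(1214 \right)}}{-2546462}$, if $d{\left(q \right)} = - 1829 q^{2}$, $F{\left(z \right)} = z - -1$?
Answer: $- \frac{410831564933367}{2546462} \approx -1.6133 \cdot 10^{8}$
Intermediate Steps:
$F{\left(z \right)} = 1 + z$ ($F{\left(z \right)} = z + 1 = 1 + z$)
$d{\left(373 - 76 \right)} - \frac{F{\left(1214 \right)}}{-2546462} = - 1829 \left(373 - 76\right)^{2} - \frac{1 + 1214}{-2546462} = - 1829 \left(373 - 76\right)^{2} - 1215 \left(- \frac{1}{2546462}\right) = - 1829 \cdot 297^{2} - - \frac{1215}{2546462} = \left(-1829\right) 88209 + \frac{1215}{2546462} = -161334261 + \frac{1215}{2546462} = - \frac{410831564933367}{2546462}$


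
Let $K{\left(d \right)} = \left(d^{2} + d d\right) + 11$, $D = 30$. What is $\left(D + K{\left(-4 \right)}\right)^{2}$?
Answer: $5329$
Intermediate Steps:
$K{\left(d \right)} = 11 + 2 d^{2}$ ($K{\left(d \right)} = \left(d^{2} + d^{2}\right) + 11 = 2 d^{2} + 11 = 11 + 2 d^{2}$)
$\left(D + K{\left(-4 \right)}\right)^{2} = \left(30 + \left(11 + 2 \left(-4\right)^{2}\right)\right)^{2} = \left(30 + \left(11 + 2 \cdot 16\right)\right)^{2} = \left(30 + \left(11 + 32\right)\right)^{2} = \left(30 + 43\right)^{2} = 73^{2} = 5329$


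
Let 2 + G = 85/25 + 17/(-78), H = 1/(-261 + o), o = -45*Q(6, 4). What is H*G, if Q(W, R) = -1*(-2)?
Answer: -461/136890 ≈ -0.0033677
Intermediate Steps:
Q(W, R) = 2
o = -90 (o = -45*2 = -90)
H = -1/351 (H = 1/(-261 - 90) = 1/(-351) = -1/351 ≈ -0.0028490)
G = 461/390 (G = -2 + (85/25 + 17/(-78)) = -2 + (85*(1/25) + 17*(-1/78)) = -2 + (17/5 - 17/78) = -2 + 1241/390 = 461/390 ≈ 1.1821)
H*G = -1/351*461/390 = -461/136890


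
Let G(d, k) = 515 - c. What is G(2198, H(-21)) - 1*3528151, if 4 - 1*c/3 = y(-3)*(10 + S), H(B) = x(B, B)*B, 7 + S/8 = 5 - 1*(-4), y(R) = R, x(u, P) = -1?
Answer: -3527882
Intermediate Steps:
S = 16 (S = -56 + 8*(5 - 1*(-4)) = -56 + 8*(5 + 4) = -56 + 8*9 = -56 + 72 = 16)
H(B) = -B
c = 246 (c = 12 - (-9)*(10 + 16) = 12 - (-9)*26 = 12 - 3*(-78) = 12 + 234 = 246)
G(d, k) = 269 (G(d, k) = 515 - 1*246 = 515 - 246 = 269)
G(2198, H(-21)) - 1*3528151 = 269 - 1*3528151 = 269 - 3528151 = -3527882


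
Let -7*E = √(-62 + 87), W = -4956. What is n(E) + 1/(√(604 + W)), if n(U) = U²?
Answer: 25/49 - I*√17/272 ≈ 0.5102 - 0.015158*I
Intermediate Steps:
E = -5/7 (E = -√(-62 + 87)/7 = -√25/7 = -⅐*5 = -5/7 ≈ -0.71429)
n(E) + 1/(√(604 + W)) = (-5/7)² + 1/(√(604 - 4956)) = 25/49 + 1/(√(-4352)) = 25/49 + 1/(16*I*√17) = 25/49 - I*√17/272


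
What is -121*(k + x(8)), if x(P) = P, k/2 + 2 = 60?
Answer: -15004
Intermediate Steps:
k = 116 (k = -4 + 2*60 = -4 + 120 = 116)
-121*(k + x(8)) = -121*(116 + 8) = -121*124 = -15004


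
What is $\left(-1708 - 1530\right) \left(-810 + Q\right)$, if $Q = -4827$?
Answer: $18252606$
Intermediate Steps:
$\left(-1708 - 1530\right) \left(-810 + Q\right) = \left(-1708 - 1530\right) \left(-810 - 4827\right) = \left(-3238\right) \left(-5637\right) = 18252606$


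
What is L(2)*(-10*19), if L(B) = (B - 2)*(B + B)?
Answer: 0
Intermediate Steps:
L(B) = 2*B*(-2 + B) (L(B) = (-2 + B)*(2*B) = 2*B*(-2 + B))
L(2)*(-10*19) = (2*2*(-2 + 2))*(-10*19) = (2*2*0)*(-190) = 0*(-190) = 0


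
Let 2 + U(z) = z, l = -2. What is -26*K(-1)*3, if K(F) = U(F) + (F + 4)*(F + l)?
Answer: 936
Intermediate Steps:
U(z) = -2 + z
K(F) = -2 + F + (-2 + F)*(4 + F) (K(F) = (-2 + F) + (F + 4)*(F - 2) = (-2 + F) + (4 + F)*(-2 + F) = (-2 + F) + (-2 + F)*(4 + F) = -2 + F + (-2 + F)*(4 + F))
-26*K(-1)*3 = -26*(-10 + (-1)² + 3*(-1))*3 = -26*(-10 + 1 - 3)*3 = -26*(-12)*3 = 312*3 = 936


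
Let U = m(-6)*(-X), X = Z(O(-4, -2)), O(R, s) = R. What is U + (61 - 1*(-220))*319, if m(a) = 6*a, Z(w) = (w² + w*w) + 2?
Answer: 90863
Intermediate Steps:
Z(w) = 2 + 2*w² (Z(w) = (w² + w²) + 2 = 2*w² + 2 = 2 + 2*w²)
X = 34 (X = 2 + 2*(-4)² = 2 + 2*16 = 2 + 32 = 34)
U = 1224 (U = (6*(-6))*(-1*34) = -36*(-34) = 1224)
U + (61 - 1*(-220))*319 = 1224 + (61 - 1*(-220))*319 = 1224 + (61 + 220)*319 = 1224 + 281*319 = 1224 + 89639 = 90863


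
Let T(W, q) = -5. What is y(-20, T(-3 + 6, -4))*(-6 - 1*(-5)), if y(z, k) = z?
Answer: 20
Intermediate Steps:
y(-20, T(-3 + 6, -4))*(-6 - 1*(-5)) = -20*(-6 - 1*(-5)) = -20*(-6 + 5) = -20*(-1) = 20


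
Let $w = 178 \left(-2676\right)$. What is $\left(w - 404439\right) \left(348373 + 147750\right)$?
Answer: $-436968766341$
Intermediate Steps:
$w = -476328$
$\left(w - 404439\right) \left(348373 + 147750\right) = \left(-476328 - 404439\right) \left(348373 + 147750\right) = \left(-880767\right) 496123 = -436968766341$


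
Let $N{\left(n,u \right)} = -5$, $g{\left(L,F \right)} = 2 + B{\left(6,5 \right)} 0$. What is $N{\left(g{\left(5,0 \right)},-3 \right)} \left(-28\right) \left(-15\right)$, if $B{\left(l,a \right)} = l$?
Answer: $-2100$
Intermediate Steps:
$g{\left(L,F \right)} = 2$ ($g{\left(L,F \right)} = 2 + 6 \cdot 0 = 2 + 0 = 2$)
$N{\left(g{\left(5,0 \right)},-3 \right)} \left(-28\right) \left(-15\right) = \left(-5\right) \left(-28\right) \left(-15\right) = 140 \left(-15\right) = -2100$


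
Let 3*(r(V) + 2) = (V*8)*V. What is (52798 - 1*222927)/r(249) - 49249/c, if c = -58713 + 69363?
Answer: -2488602004/440201775 ≈ -5.6533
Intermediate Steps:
c = 10650
r(V) = -2 + 8*V²/3 (r(V) = -2 + ((V*8)*V)/3 = -2 + ((8*V)*V)/3 = -2 + (8*V²)/3 = -2 + 8*V²/3)
(52798 - 1*222927)/r(249) - 49249/c = (52798 - 1*222927)/(-2 + (8/3)*249²) - 49249/10650 = (52798 - 222927)/(-2 + (8/3)*62001) - 49249*1/10650 = -170129/(-2 + 165336) - 49249/10650 = -170129/165334 - 49249/10650 = -2488602004/440201775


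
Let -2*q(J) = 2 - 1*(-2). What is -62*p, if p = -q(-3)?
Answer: -124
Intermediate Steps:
q(J) = -2 (q(J) = -(2 - 1*(-2))/2 = -(2 + 2)/2 = -½*4 = -2)
p = 2 (p = -1*(-2) = 2)
-62*p = -62*2 = -124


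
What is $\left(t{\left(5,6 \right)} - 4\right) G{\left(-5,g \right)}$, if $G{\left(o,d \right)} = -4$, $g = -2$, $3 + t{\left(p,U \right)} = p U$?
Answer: $-92$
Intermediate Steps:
$t{\left(p,U \right)} = -3 + U p$ ($t{\left(p,U \right)} = -3 + p U = -3 + U p$)
$\left(t{\left(5,6 \right)} - 4\right) G{\left(-5,g \right)} = \left(\left(-3 + 6 \cdot 5\right) - 4\right) \left(-4\right) = \left(\left(-3 + 30\right) - 4\right) \left(-4\right) = \left(27 - 4\right) \left(-4\right) = 23 \left(-4\right) = -92$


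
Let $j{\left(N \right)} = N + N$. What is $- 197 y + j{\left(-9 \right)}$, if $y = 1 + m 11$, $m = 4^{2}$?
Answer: $-34887$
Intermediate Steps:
$m = 16$
$j{\left(N \right)} = 2 N$
$y = 177$ ($y = 1 + 16 \cdot 11 = 1 + 176 = 177$)
$- 197 y + j{\left(-9 \right)} = \left(-197\right) 177 + 2 \left(-9\right) = -34869 - 18 = -34887$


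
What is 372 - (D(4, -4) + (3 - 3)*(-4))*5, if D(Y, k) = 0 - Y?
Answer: 392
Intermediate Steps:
D(Y, k) = -Y
372 - (D(4, -4) + (3 - 3)*(-4))*5 = 372 - (-1*4 + (3 - 3)*(-4))*5 = 372 - (-4 + 0*(-4))*5 = 372 - (-4 + 0)*5 = 372 - (-4)*5 = 372 - 1*(-20) = 372 + 20 = 392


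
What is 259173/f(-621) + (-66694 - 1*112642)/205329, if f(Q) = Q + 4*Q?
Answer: -1991576711/23612835 ≈ -84.343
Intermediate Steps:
f(Q) = 5*Q
259173/f(-621) + (-66694 - 1*112642)/205329 = 259173/((5*(-621))) + (-66694 - 1*112642)/205329 = 259173/(-3105) + (-66694 - 112642)*(1/205329) = 259173*(-1/3105) - 179336*1/205329 = -9599/115 - 179336/205329 = -1991576711/23612835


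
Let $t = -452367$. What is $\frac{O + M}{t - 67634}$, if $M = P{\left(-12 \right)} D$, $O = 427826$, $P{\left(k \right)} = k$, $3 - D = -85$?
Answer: $- \frac{426770}{520001} \approx -0.82071$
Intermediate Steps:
$D = 88$ ($D = 3 - -85 = 3 + 85 = 88$)
$M = -1056$ ($M = \left(-12\right) 88 = -1056$)
$\frac{O + M}{t - 67634} = \frac{427826 - 1056}{-452367 - 67634} = \frac{426770}{-452367 + \left(-244322 + 176688\right)} = \frac{426770}{-452367 - 67634} = \frac{426770}{-520001} = 426770 \left(- \frac{1}{520001}\right) = - \frac{426770}{520001}$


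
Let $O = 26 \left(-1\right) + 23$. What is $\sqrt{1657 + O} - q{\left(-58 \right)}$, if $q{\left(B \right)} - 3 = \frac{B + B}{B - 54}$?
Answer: $- \frac{113}{28} + \sqrt{1654} \approx 36.634$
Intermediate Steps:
$q{\left(B \right)} = 3 + \frac{2 B}{-54 + B}$ ($q{\left(B \right)} = 3 + \frac{B + B}{B - 54} = 3 + \frac{2 B}{-54 + B}$)
$O = -3$ ($O = -26 + 23 = -3$)
$\sqrt{1657 + O} - q{\left(-58 \right)} = \sqrt{1657 - 3} - \frac{-162 + 5 \left(-58\right)}{-54 - 58} = \sqrt{1654} - \frac{-162 - 290}{-112} = \sqrt{1654} - \left(- \frac{1}{112}\right) \left(-452\right) = \sqrt{1654} - \frac{113}{28} = - \frac{113}{28} + \sqrt{1654}$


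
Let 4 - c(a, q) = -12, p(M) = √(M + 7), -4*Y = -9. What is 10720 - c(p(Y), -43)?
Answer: 10704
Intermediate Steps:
Y = 9/4 (Y = -¼*(-9) = 9/4 ≈ 2.2500)
p(M) = √(7 + M)
c(a, q) = 16 (c(a, q) = 4 - 1*(-12) = 4 + 12 = 16)
10720 - c(p(Y), -43) = 10720 - 1*16 = 10720 - 16 = 10704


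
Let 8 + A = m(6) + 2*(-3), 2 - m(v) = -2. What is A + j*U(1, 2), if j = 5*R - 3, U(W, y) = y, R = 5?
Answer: 34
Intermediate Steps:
m(v) = 4 (m(v) = 2 - 1*(-2) = 2 + 2 = 4)
A = -10 (A = -8 + (4 + 2*(-3)) = -8 + (4 - 6) = -8 - 2 = -10)
j = 22 (j = 5*5 - 3 = 25 - 3 = 22)
A + j*U(1, 2) = -10 + 22*2 = -10 + 44 = 34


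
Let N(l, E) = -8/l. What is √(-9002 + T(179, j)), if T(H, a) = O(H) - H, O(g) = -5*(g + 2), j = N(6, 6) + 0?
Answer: 41*I*√6 ≈ 100.43*I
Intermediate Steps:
j = -4/3 (j = -8/6 + 0 = -8*⅙ + 0 = -4/3 + 0 = -4/3 ≈ -1.3333)
O(g) = -10 - 5*g (O(g) = -5*(2 + g) = -10 - 5*g)
T(H, a) = -10 - 6*H (T(H, a) = (-10 - 5*H) - H = -10 - 6*H)
√(-9002 + T(179, j)) = √(-9002 + (-10 - 6*179)) = √(-9002 + (-10 - 1074)) = √(-9002 - 1084) = √(-10086) = 41*I*√6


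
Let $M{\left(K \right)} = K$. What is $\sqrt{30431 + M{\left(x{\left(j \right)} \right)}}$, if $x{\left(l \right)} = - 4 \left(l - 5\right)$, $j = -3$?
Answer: $\sqrt{30463} \approx 174.54$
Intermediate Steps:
$x{\left(l \right)} = 20 - 4 l$ ($x{\left(l \right)} = - 4 \left(-5 + l\right) = 20 - 4 l$)
$\sqrt{30431 + M{\left(x{\left(j \right)} \right)}} = \sqrt{30431 + \left(20 - -12\right)} = \sqrt{30431 + \left(20 + 12\right)} = \sqrt{30431 + 32} = \sqrt{30463}$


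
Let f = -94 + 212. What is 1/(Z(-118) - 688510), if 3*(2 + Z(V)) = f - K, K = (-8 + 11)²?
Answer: -3/2065427 ≈ -1.4525e-6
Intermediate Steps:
K = 9 (K = 3² = 9)
f = 118
Z(V) = 103/3 (Z(V) = -2 + (118 - 1*9)/3 = -2 + (118 - 9)/3 = -2 + (⅓)*109 = -2 + 109/3 = 103/3)
1/(Z(-118) - 688510) = 1/(103/3 - 688510) = 1/(-2065427/3) = -3/2065427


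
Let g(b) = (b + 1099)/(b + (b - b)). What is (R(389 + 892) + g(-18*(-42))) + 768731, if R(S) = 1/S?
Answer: 35450911987/46116 ≈ 7.6873e+5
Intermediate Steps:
g(b) = (1099 + b)/b (g(b) = (1099 + b)/(b + 0) = (1099 + b)/b)
(R(389 + 892) + g(-18*(-42))) + 768731 = (1/(389 + 892) + (1099 - 18*(-42))/((-18*(-42)))) + 768731 = (1/1281 + (1099 + 756)/756) + 768731 = (1/1281 + (1/756)*1855) + 768731 = (1/1281 + 265/108) + 768731 = 113191/46116 + 768731 = 35450911987/46116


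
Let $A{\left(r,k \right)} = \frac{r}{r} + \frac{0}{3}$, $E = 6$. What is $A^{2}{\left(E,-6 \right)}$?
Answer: $1$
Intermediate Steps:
$A{\left(r,k \right)} = 1$ ($A{\left(r,k \right)} = 1 + 0 \cdot \frac{1}{3} = 1 + 0 = 1$)
$A^{2}{\left(E,-6 \right)} = 1^{2} = 1$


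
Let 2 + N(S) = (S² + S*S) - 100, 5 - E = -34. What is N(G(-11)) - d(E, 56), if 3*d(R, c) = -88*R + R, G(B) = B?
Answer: 1271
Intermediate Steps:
E = 39 (E = 5 - 1*(-34) = 5 + 34 = 39)
d(R, c) = -29*R (d(R, c) = (-88*R + R)/3 = (-87*R)/3 = -29*R)
N(S) = -102 + 2*S² (N(S) = -2 + ((S² + S*S) - 100) = -2 + ((S² + S²) - 100) = -2 + (2*S² - 100) = -2 + (-100 + 2*S²) = -102 + 2*S²)
N(G(-11)) - d(E, 56) = (-102 + 2*(-11)²) - (-29)*39 = (-102 + 2*121) - 1*(-1131) = (-102 + 242) + 1131 = 140 + 1131 = 1271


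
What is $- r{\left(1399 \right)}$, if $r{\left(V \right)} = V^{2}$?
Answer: $-1957201$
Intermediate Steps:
$- r{\left(1399 \right)} = - 1399^{2} = \left(-1\right) 1957201 = -1957201$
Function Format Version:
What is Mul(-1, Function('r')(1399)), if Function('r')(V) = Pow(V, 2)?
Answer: -1957201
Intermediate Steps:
Mul(-1, Function('r')(1399)) = Mul(-1, Pow(1399, 2)) = Mul(-1, 1957201) = -1957201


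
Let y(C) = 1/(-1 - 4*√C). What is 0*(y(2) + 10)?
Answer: 0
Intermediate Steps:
0*(y(2) + 10) = 0*(-1/(1 + 4*√2) + 10) = 0*(10 - 1/(1 + 4*√2)) = 0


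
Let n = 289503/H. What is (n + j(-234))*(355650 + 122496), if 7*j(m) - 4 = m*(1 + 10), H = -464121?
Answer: -9068209588122/51569 ≈ -1.7585e+8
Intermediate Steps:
n = -32167/51569 (n = 289503/(-464121) = 289503*(-1/464121) = -32167/51569 ≈ -0.62377)
j(m) = 4/7 + 11*m/7 (j(m) = 4/7 + (m*(1 + 10))/7 = 4/7 + (m*11)/7 = 4/7 + (11*m)/7 = 4/7 + 11*m/7)
(n + j(-234))*(355650 + 122496) = (-32167/51569 + (4/7 + (11/7)*(-234)))*(355650 + 122496) = (-32167/51569 + (4/7 - 2574/7))*478146 = (-32167/51569 - 2570/7)*478146 = -18965357/51569*478146 = -9068209588122/51569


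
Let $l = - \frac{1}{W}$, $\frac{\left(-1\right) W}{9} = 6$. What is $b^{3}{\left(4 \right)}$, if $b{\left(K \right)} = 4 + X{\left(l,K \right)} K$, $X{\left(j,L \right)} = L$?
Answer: $8000$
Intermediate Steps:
$W = -54$ ($W = \left(-9\right) 6 = -54$)
$l = \frac{1}{54}$ ($l = - \frac{1}{-54} = \left(-1\right) \left(- \frac{1}{54}\right) = \frac{1}{54} \approx 0.018519$)
$b{\left(K \right)} = 4 + K^{2}$ ($b{\left(K \right)} = 4 + K K = 4 + K^{2}$)
$b^{3}{\left(4 \right)} = \left(4 + 4^{2}\right)^{3} = \left(4 + 16\right)^{3} = 20^{3} = 8000$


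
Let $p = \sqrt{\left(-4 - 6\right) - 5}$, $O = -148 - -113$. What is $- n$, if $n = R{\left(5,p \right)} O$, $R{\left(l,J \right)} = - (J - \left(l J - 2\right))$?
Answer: $-70 + 140 i \sqrt{15} \approx -70.0 + 542.22 i$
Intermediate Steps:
$O = -35$ ($O = -148 + 113 = -35$)
$p = i \sqrt{15}$ ($p = \sqrt{\left(-4 - 6\right) - 5} = \sqrt{-10 - 5} = \sqrt{-15} = i \sqrt{15} \approx 3.873 i$)
$R{\left(l,J \right)} = -2 - J + J l$ ($R{\left(l,J \right)} = - (J - \left(J l - 2\right)) = - (J - \left(-2 + J l\right)) = - (2 + J - J l) = -2 - J + J l$)
$n = 70 - 140 i \sqrt{15}$ ($n = \left(-2 - i \sqrt{15} + i \sqrt{15} \cdot 5\right) \left(-35\right) = \left(-2 - i \sqrt{15} + 5 i \sqrt{15}\right) \left(-35\right) = \left(-2 + 4 i \sqrt{15}\right) \left(-35\right) = 70 - 140 i \sqrt{15} \approx 70.0 - 542.22 i$)
$- n = - (70 - 140 i \sqrt{15}) = -70 + 140 i \sqrt{15}$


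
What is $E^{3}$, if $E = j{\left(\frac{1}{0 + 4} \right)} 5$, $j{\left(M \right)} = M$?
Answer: $\frac{125}{64} \approx 1.9531$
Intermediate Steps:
$E = \frac{5}{4}$ ($E = \frac{1}{0 + 4} \cdot 5 = \frac{1}{4} \cdot 5 = \frac{5}{4} \approx 1.25$)
$E^{3} = \left(\frac{5}{4}\right)^{3} = \frac{125}{64}$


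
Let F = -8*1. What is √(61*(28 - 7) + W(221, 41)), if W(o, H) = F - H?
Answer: 4*√77 ≈ 35.100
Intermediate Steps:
F = -8
W(o, H) = -8 - H
√(61*(28 - 7) + W(221, 41)) = √(61*(28 - 7) + (-8 - 1*41)) = √(61*21 + (-8 - 41)) = √(1281 - 49) = √1232 = 4*√77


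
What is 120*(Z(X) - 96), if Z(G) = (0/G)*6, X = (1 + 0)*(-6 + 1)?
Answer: -11520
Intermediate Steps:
X = -5 (X = 1*(-5) = -5)
Z(G) = 0 (Z(G) = 0*6 = 0)
120*(Z(X) - 96) = 120*(0 - 96) = 120*(-96) = -11520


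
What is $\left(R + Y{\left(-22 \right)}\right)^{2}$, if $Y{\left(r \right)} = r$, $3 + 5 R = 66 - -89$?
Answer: $\frac{1764}{25} \approx 70.56$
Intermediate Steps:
$R = \frac{152}{5}$ ($R = - \frac{3}{5} + \frac{66 - -89}{5} = - \frac{3}{5} + \frac{66 + 89}{5} = - \frac{3}{5} + \frac{1}{5} \cdot 155 = - \frac{3}{5} + 31 = \frac{152}{5} \approx 30.4$)
$\left(R + Y{\left(-22 \right)}\right)^{2} = \left(\frac{152}{5} - 22\right)^{2} = \left(\frac{42}{5}\right)^{2} = \frac{1764}{25}$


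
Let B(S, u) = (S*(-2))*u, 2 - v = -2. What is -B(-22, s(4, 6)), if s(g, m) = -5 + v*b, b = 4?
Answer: -484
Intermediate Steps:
v = 4 (v = 2 - 1*(-2) = 2 + 2 = 4)
s(g, m) = 11 (s(g, m) = -5 + 4*4 = -5 + 16 = 11)
B(S, u) = -2*S*u (B(S, u) = (-2*S)*u = -2*S*u)
-B(-22, s(4, 6)) = -(-2)*(-22)*11 = -1*484 = -484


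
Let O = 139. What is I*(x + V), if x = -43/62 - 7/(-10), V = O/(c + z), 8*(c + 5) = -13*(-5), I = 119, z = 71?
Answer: 20581407/91915 ≈ 223.92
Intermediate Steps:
c = 25/8 (c = -5 + (-13*(-5))/8 = -5 + (⅛)*65 = -5 + 65/8 = 25/8 ≈ 3.1250)
V = 1112/593 (V = 139/(25/8 + 71) = 139/(593/8) = 139*(8/593) = 1112/593 ≈ 1.8752)
x = 1/155 (x = -43*1/62 - 7*(-⅒) = -43/62 + 7/10 = 1/155 ≈ 0.0064516)
I*(x + V) = 119*(1/155 + 1112/593) = 119*(172953/91915) = 20581407/91915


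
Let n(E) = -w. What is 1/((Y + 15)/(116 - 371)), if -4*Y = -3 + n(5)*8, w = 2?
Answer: -1020/79 ≈ -12.911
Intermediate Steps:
n(E) = -2 (n(E) = -1*2 = -2)
Y = 19/4 (Y = -(-3 - 2*8)/4 = -(-3 - 16)/4 = -¼*(-19) = 19/4 ≈ 4.7500)
1/((Y + 15)/(116 - 371)) = 1/((19/4 + 15)/(116 - 371)) = 1/((79/4)/(-255)) = 1/((79/4)*(-1/255)) = 1/(-79/1020) = -1020/79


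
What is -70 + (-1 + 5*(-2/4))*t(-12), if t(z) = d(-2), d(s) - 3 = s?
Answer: -147/2 ≈ -73.500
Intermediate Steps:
d(s) = 3 + s
t(z) = 1 (t(z) = 3 - 2 = 1)
-70 + (-1 + 5*(-2/4))*t(-12) = -70 + (-1 + 5*(-2/4))*1 = -70 + (-1 + 5*(-2*¼))*1 = -70 + (-1 + 5*(-½))*1 = -70 + (-1 - 5/2)*1 = -70 - 7/2*1 = -70 - 7/2 = -147/2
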